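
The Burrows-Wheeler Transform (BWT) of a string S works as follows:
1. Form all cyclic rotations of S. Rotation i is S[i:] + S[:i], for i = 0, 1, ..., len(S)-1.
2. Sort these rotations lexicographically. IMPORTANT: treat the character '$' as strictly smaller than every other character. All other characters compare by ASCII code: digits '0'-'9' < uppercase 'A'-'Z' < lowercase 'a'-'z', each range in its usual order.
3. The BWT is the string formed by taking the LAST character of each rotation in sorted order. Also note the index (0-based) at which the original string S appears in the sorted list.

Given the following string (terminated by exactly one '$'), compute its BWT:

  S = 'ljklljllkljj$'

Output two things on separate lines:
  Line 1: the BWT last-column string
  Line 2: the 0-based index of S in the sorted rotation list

Answer: jjlllljk$llkj
8

Derivation:
All 13 rotations (rotation i = S[i:]+S[:i]):
  rot[0] = ljklljllkljj$
  rot[1] = jklljllkljj$l
  rot[2] = klljllkljj$lj
  rot[3] = lljllkljj$ljk
  rot[4] = ljllkljj$ljkl
  rot[5] = jllkljj$ljkll
  rot[6] = llkljj$ljkllj
  rot[7] = lkljj$ljklljl
  rot[8] = kljj$ljklljll
  rot[9] = ljj$ljklljllk
  rot[10] = jj$ljklljllkl
  rot[11] = j$ljklljllklj
  rot[12] = $ljklljllkljj
Sorted (with $ < everything):
  sorted[0] = $ljklljllkljj  (last char: 'j')
  sorted[1] = j$ljklljllklj  (last char: 'j')
  sorted[2] = jj$ljklljllkl  (last char: 'l')
  sorted[3] = jklljllkljj$l  (last char: 'l')
  sorted[4] = jllkljj$ljkll  (last char: 'l')
  sorted[5] = kljj$ljklljll  (last char: 'l')
  sorted[6] = klljllkljj$lj  (last char: 'j')
  sorted[7] = ljj$ljklljllk  (last char: 'k')
  sorted[8] = ljklljllkljj$  (last char: '$')
  sorted[9] = ljllkljj$ljkl  (last char: 'l')
  sorted[10] = lkljj$ljklljl  (last char: 'l')
  sorted[11] = lljllkljj$ljk  (last char: 'k')
  sorted[12] = llkljj$ljkllj  (last char: 'j')
Last column: jjlllljk$llkj
Original string S is at sorted index 8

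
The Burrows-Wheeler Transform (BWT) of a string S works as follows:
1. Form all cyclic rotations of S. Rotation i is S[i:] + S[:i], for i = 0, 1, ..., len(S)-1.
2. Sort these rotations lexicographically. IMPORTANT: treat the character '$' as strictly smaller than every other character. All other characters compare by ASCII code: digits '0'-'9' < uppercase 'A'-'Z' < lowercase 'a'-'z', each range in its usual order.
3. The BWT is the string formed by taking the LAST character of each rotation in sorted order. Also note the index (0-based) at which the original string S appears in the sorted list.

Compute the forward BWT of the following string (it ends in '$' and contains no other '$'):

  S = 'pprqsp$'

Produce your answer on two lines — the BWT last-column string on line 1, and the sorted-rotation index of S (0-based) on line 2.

All 7 rotations (rotation i = S[i:]+S[:i]):
  rot[0] = pprqsp$
  rot[1] = prqsp$p
  rot[2] = rqsp$pp
  rot[3] = qsp$ppr
  rot[4] = sp$pprq
  rot[5] = p$pprqs
  rot[6] = $pprqsp
Sorted (with $ < everything):
  sorted[0] = $pprqsp  (last char: 'p')
  sorted[1] = p$pprqs  (last char: 's')
  sorted[2] = pprqsp$  (last char: '$')
  sorted[3] = prqsp$p  (last char: 'p')
  sorted[4] = qsp$ppr  (last char: 'r')
  sorted[5] = rqsp$pp  (last char: 'p')
  sorted[6] = sp$pprq  (last char: 'q')
Last column: ps$prpq
Original string S is at sorted index 2

Answer: ps$prpq
2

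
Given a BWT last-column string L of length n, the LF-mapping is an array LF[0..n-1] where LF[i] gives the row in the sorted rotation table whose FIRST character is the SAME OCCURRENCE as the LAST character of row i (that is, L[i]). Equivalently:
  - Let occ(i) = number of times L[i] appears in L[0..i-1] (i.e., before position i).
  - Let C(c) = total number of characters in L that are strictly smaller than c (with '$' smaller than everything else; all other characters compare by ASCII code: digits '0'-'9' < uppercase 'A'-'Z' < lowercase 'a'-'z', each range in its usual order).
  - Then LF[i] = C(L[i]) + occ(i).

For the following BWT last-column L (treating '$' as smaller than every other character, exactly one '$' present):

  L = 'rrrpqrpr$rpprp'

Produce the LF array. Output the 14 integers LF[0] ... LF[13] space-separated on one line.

Char counts: '$':1, 'p':5, 'q':1, 'r':7
C (first-col start): C('$')=0, C('p')=1, C('q')=6, C('r')=7
L[0]='r': occ=0, LF[0]=C('r')+0=7+0=7
L[1]='r': occ=1, LF[1]=C('r')+1=7+1=8
L[2]='r': occ=2, LF[2]=C('r')+2=7+2=9
L[3]='p': occ=0, LF[3]=C('p')+0=1+0=1
L[4]='q': occ=0, LF[4]=C('q')+0=6+0=6
L[5]='r': occ=3, LF[5]=C('r')+3=7+3=10
L[6]='p': occ=1, LF[6]=C('p')+1=1+1=2
L[7]='r': occ=4, LF[7]=C('r')+4=7+4=11
L[8]='$': occ=0, LF[8]=C('$')+0=0+0=0
L[9]='r': occ=5, LF[9]=C('r')+5=7+5=12
L[10]='p': occ=2, LF[10]=C('p')+2=1+2=3
L[11]='p': occ=3, LF[11]=C('p')+3=1+3=4
L[12]='r': occ=6, LF[12]=C('r')+6=7+6=13
L[13]='p': occ=4, LF[13]=C('p')+4=1+4=5

Answer: 7 8 9 1 6 10 2 11 0 12 3 4 13 5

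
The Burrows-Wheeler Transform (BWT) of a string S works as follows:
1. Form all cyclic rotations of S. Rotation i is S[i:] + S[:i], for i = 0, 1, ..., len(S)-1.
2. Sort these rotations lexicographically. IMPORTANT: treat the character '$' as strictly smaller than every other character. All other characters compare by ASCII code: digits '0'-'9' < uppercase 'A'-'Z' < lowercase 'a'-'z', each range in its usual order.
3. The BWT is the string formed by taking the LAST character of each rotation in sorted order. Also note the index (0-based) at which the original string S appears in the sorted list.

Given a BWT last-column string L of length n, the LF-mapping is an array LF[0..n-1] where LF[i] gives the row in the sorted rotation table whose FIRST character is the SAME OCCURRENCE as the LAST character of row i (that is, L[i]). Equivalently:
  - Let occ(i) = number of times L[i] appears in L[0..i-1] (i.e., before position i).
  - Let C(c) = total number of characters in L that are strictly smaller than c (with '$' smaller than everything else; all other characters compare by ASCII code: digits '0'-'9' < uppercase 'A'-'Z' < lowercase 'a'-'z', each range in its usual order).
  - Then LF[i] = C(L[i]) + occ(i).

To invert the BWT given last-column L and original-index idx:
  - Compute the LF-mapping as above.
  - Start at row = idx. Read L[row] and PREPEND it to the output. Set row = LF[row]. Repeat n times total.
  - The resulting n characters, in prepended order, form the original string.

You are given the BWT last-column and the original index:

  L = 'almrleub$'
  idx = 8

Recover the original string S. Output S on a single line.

Answer: umbrella$

Derivation:
LF mapping: 1 4 6 7 5 3 8 2 0
Walk LF starting at row 8, prepending L[row]:
  step 1: row=8, L[8]='$', prepend. Next row=LF[8]=0
  step 2: row=0, L[0]='a', prepend. Next row=LF[0]=1
  step 3: row=1, L[1]='l', prepend. Next row=LF[1]=4
  step 4: row=4, L[4]='l', prepend. Next row=LF[4]=5
  step 5: row=5, L[5]='e', prepend. Next row=LF[5]=3
  step 6: row=3, L[3]='r', prepend. Next row=LF[3]=7
  step 7: row=7, L[7]='b', prepend. Next row=LF[7]=2
  step 8: row=2, L[2]='m', prepend. Next row=LF[2]=6
  step 9: row=6, L[6]='u', prepend. Next row=LF[6]=8
Reversed output: umbrella$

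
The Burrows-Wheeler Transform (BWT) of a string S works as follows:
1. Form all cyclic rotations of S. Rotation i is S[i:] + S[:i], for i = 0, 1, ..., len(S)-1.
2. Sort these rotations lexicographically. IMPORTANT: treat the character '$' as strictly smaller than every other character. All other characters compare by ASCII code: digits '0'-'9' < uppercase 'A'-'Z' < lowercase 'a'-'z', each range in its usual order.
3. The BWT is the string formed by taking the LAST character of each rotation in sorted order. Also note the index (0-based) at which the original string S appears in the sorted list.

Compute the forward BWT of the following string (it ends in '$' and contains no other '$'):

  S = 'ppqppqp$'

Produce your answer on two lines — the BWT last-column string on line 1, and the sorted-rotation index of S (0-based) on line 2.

All 8 rotations (rotation i = S[i:]+S[:i]):
  rot[0] = ppqppqp$
  rot[1] = pqppqp$p
  rot[2] = qppqp$pp
  rot[3] = ppqp$ppq
  rot[4] = pqp$ppqp
  rot[5] = qp$ppqpp
  rot[6] = p$ppqppq
  rot[7] = $ppqppqp
Sorted (with $ < everything):
  sorted[0] = $ppqppqp  (last char: 'p')
  sorted[1] = p$ppqppq  (last char: 'q')
  sorted[2] = ppqp$ppq  (last char: 'q')
  sorted[3] = ppqppqp$  (last char: '$')
  sorted[4] = pqp$ppqp  (last char: 'p')
  sorted[5] = pqppqp$p  (last char: 'p')
  sorted[6] = qp$ppqpp  (last char: 'p')
  sorted[7] = qppqp$pp  (last char: 'p')
Last column: pqq$pppp
Original string S is at sorted index 3

Answer: pqq$pppp
3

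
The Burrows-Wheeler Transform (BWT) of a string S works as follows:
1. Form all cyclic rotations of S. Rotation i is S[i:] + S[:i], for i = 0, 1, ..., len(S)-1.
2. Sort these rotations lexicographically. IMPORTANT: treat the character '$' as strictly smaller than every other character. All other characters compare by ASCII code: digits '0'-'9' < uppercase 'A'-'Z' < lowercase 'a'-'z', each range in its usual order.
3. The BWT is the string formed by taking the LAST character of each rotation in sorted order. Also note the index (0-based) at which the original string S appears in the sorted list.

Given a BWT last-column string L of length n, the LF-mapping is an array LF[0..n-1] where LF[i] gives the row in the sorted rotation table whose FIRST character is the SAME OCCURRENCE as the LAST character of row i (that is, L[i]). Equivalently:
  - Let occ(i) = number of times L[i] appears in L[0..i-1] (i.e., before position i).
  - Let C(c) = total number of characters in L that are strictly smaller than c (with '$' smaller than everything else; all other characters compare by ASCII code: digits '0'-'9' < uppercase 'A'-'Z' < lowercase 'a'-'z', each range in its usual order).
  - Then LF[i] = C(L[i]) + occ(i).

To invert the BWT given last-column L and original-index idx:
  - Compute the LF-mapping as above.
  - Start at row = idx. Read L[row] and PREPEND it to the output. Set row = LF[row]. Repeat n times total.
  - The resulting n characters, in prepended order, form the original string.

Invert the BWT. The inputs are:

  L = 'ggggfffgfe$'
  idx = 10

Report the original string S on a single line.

LF mapping: 6 7 8 9 2 3 4 10 5 1 0
Walk LF starting at row 10, prepending L[row]:
  step 1: row=10, L[10]='$', prepend. Next row=LF[10]=0
  step 2: row=0, L[0]='g', prepend. Next row=LF[0]=6
  step 3: row=6, L[6]='f', prepend. Next row=LF[6]=4
  step 4: row=4, L[4]='f', prepend. Next row=LF[4]=2
  step 5: row=2, L[2]='g', prepend. Next row=LF[2]=8
  step 6: row=8, L[8]='f', prepend. Next row=LF[8]=5
  step 7: row=5, L[5]='f', prepend. Next row=LF[5]=3
  step 8: row=3, L[3]='g', prepend. Next row=LF[3]=9
  step 9: row=9, L[9]='e', prepend. Next row=LF[9]=1
  step 10: row=1, L[1]='g', prepend. Next row=LF[1]=7
  step 11: row=7, L[7]='g', prepend. Next row=LF[7]=10
Reversed output: ggegffgffg$

Answer: ggegffgffg$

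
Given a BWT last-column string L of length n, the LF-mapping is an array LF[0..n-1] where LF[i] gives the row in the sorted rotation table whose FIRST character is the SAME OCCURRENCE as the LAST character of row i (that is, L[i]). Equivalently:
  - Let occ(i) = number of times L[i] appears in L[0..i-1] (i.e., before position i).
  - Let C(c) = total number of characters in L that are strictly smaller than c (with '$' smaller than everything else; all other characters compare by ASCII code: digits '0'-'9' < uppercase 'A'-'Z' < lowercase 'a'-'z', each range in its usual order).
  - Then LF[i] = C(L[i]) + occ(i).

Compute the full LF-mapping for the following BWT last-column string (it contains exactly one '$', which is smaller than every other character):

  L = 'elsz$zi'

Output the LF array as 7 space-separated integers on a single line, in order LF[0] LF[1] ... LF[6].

Answer: 1 3 4 5 0 6 2

Derivation:
Char counts: '$':1, 'e':1, 'i':1, 'l':1, 's':1, 'z':2
C (first-col start): C('$')=0, C('e')=1, C('i')=2, C('l')=3, C('s')=4, C('z')=5
L[0]='e': occ=0, LF[0]=C('e')+0=1+0=1
L[1]='l': occ=0, LF[1]=C('l')+0=3+0=3
L[2]='s': occ=0, LF[2]=C('s')+0=4+0=4
L[3]='z': occ=0, LF[3]=C('z')+0=5+0=5
L[4]='$': occ=0, LF[4]=C('$')+0=0+0=0
L[5]='z': occ=1, LF[5]=C('z')+1=5+1=6
L[6]='i': occ=0, LF[6]=C('i')+0=2+0=2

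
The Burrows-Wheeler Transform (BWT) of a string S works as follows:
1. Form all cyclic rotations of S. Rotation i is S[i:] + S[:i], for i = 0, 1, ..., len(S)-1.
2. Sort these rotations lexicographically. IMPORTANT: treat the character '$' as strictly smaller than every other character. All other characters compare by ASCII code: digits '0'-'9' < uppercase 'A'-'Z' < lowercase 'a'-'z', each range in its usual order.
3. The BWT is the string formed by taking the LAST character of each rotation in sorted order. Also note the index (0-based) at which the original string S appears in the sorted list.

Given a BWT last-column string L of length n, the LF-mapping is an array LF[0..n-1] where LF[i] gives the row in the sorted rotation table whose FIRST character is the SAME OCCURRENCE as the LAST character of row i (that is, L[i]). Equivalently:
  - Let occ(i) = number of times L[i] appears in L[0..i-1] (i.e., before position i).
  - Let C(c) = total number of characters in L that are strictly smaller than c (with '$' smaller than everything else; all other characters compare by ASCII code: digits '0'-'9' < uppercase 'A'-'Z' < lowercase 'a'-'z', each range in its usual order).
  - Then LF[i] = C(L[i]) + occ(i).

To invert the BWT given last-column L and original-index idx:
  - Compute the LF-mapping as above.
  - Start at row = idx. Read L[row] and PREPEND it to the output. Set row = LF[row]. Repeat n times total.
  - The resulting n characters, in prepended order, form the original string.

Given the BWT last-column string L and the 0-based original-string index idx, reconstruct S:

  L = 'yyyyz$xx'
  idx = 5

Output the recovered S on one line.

LF mapping: 3 4 5 6 7 0 1 2
Walk LF starting at row 5, prepending L[row]:
  step 1: row=5, L[5]='$', prepend. Next row=LF[5]=0
  step 2: row=0, L[0]='y', prepend. Next row=LF[0]=3
  step 3: row=3, L[3]='y', prepend. Next row=LF[3]=6
  step 4: row=6, L[6]='x', prepend. Next row=LF[6]=1
  step 5: row=1, L[1]='y', prepend. Next row=LF[1]=4
  step 6: row=4, L[4]='z', prepend. Next row=LF[4]=7
  step 7: row=7, L[7]='x', prepend. Next row=LF[7]=2
  step 8: row=2, L[2]='y', prepend. Next row=LF[2]=5
Reversed output: yxzyxyy$

Answer: yxzyxyy$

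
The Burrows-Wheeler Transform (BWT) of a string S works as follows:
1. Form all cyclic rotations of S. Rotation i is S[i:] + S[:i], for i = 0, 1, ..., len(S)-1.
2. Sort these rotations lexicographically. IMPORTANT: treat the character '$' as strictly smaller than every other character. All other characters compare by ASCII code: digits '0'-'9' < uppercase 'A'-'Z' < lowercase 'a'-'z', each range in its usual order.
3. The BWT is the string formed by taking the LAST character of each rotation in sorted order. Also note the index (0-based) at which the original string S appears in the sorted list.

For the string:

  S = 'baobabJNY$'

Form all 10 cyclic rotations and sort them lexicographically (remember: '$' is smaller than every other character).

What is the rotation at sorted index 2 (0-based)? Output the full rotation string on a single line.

Answer: NY$baobabJ

Derivation:
All 10 rotations (rotation i = S[i:]+S[:i]):
  rot[0] = baobabJNY$
  rot[1] = aobabJNY$b
  rot[2] = obabJNY$ba
  rot[3] = babJNY$bao
  rot[4] = abJNY$baob
  rot[5] = bJNY$baoba
  rot[6] = JNY$baobab
  rot[7] = NY$baobabJ
  rot[8] = Y$baobabJN
  rot[9] = $baobabJNY
Sorted (with $ < everything):
  sorted[0] = $baobabJNY
  sorted[1] = JNY$baobab
  sorted[2] = NY$baobabJ
  sorted[3] = Y$baobabJN
  sorted[4] = abJNY$baob
  sorted[5] = aobabJNY$b
  sorted[6] = bJNY$baoba
  sorted[7] = babJNY$bao
  sorted[8] = baobabJNY$
  sorted[9] = obabJNY$ba
sorted[2] = NY$baobabJ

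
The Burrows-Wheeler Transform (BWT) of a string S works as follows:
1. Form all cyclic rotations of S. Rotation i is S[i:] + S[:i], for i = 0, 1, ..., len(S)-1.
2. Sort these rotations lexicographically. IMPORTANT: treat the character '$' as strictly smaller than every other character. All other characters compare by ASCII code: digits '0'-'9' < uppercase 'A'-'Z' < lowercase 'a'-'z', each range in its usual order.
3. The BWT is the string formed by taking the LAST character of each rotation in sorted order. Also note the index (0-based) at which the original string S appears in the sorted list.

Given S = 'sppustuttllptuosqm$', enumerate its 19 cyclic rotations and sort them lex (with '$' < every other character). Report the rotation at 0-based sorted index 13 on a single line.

Answer: ttllptuosqm$sppustu

Derivation:
All 19 rotations (rotation i = S[i:]+S[:i]):
  rot[0] = sppustuttllptuosqm$
  rot[1] = ppustuttllptuosqm$s
  rot[2] = pustuttllptuosqm$sp
  rot[3] = ustuttllptuosqm$spp
  rot[4] = stuttllptuosqm$sppu
  rot[5] = tuttllptuosqm$sppus
  rot[6] = uttllptuosqm$sppust
  rot[7] = ttllptuosqm$sppustu
  rot[8] = tllptuosqm$sppustut
  rot[9] = llptuosqm$sppustutt
  rot[10] = lptuosqm$sppustuttl
  rot[11] = ptuosqm$sppustuttll
  rot[12] = tuosqm$sppustuttllp
  rot[13] = uosqm$sppustuttllpt
  rot[14] = osqm$sppustuttllptu
  rot[15] = sqm$sppustuttllptuo
  rot[16] = qm$sppustuttllptuos
  rot[17] = m$sppustuttllptuosq
  rot[18] = $sppustuttllptuosqm
Sorted (with $ < everything):
  sorted[0] = $sppustuttllptuosqm
  sorted[1] = llptuosqm$sppustutt
  sorted[2] = lptuosqm$sppustuttl
  sorted[3] = m$sppustuttllptuosq
  sorted[4] = osqm$sppustuttllptu
  sorted[5] = ppustuttllptuosqm$s
  sorted[6] = ptuosqm$sppustuttll
  sorted[7] = pustuttllptuosqm$sp
  sorted[8] = qm$sppustuttllptuos
  sorted[9] = sppustuttllptuosqm$
  sorted[10] = sqm$sppustuttllptuo
  sorted[11] = stuttllptuosqm$sppu
  sorted[12] = tllptuosqm$sppustut
  sorted[13] = ttllptuosqm$sppustu
  sorted[14] = tuosqm$sppustuttllp
  sorted[15] = tuttllptuosqm$sppus
  sorted[16] = uosqm$sppustuttllpt
  sorted[17] = ustuttllptuosqm$spp
  sorted[18] = uttllptuosqm$sppust
sorted[13] = ttllptuosqm$sppustu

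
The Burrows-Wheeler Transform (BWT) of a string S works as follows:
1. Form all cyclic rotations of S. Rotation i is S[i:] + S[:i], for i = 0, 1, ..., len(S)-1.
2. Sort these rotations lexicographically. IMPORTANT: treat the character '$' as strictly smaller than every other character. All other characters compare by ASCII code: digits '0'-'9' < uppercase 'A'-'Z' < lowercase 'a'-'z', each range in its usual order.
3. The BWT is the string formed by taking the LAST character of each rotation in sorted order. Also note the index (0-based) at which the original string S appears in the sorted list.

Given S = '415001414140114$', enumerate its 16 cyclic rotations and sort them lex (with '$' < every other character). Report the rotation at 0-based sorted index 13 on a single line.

All 16 rotations (rotation i = S[i:]+S[:i]):
  rot[0] = 415001414140114$
  rot[1] = 15001414140114$4
  rot[2] = 5001414140114$41
  rot[3] = 001414140114$415
  rot[4] = 01414140114$4150
  rot[5] = 1414140114$41500
  rot[6] = 414140114$415001
  rot[7] = 14140114$4150014
  rot[8] = 4140114$41500141
  rot[9] = 140114$415001414
  rot[10] = 40114$4150014141
  rot[11] = 0114$41500141414
  rot[12] = 114$415001414140
  rot[13] = 14$4150014141401
  rot[14] = 4$41500141414011
  rot[15] = $415001414140114
Sorted (with $ < everything):
  sorted[0] = $415001414140114
  sorted[1] = 001414140114$415
  sorted[2] = 0114$41500141414
  sorted[3] = 01414140114$4150
  sorted[4] = 114$415001414140
  sorted[5] = 14$4150014141401
  sorted[6] = 140114$415001414
  sorted[7] = 14140114$4150014
  sorted[8] = 1414140114$41500
  sorted[9] = 15001414140114$4
  sorted[10] = 4$41500141414011
  sorted[11] = 40114$4150014141
  sorted[12] = 4140114$41500141
  sorted[13] = 414140114$415001
  sorted[14] = 415001414140114$
  sorted[15] = 5001414140114$41
sorted[13] = 414140114$415001

Answer: 414140114$415001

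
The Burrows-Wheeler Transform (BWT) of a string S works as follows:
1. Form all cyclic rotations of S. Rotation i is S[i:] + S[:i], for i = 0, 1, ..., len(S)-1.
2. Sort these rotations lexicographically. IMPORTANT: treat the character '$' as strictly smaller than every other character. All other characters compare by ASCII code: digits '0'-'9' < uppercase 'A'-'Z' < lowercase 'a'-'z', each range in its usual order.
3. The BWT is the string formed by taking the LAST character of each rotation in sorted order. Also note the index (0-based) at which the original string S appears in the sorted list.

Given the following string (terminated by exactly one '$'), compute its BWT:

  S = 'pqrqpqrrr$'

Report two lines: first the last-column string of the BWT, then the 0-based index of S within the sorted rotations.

All 10 rotations (rotation i = S[i:]+S[:i]):
  rot[0] = pqrqpqrrr$
  rot[1] = qrqpqrrr$p
  rot[2] = rqpqrrr$pq
  rot[3] = qpqrrr$pqr
  rot[4] = pqrrr$pqrq
  rot[5] = qrrr$pqrqp
  rot[6] = rrr$pqrqpq
  rot[7] = rr$pqrqpqr
  rot[8] = r$pqrqpqrr
  rot[9] = $pqrqpqrrr
Sorted (with $ < everything):
  sorted[0] = $pqrqpqrrr  (last char: 'r')
  sorted[1] = pqrqpqrrr$  (last char: '$')
  sorted[2] = pqrrr$pqrq  (last char: 'q')
  sorted[3] = qpqrrr$pqr  (last char: 'r')
  sorted[4] = qrqpqrrr$p  (last char: 'p')
  sorted[5] = qrrr$pqrqp  (last char: 'p')
  sorted[6] = r$pqrqpqrr  (last char: 'r')
  sorted[7] = rqpqrrr$pq  (last char: 'q')
  sorted[8] = rr$pqrqpqr  (last char: 'r')
  sorted[9] = rrr$pqrqpq  (last char: 'q')
Last column: r$qrpprqrq
Original string S is at sorted index 1

Answer: r$qrpprqrq
1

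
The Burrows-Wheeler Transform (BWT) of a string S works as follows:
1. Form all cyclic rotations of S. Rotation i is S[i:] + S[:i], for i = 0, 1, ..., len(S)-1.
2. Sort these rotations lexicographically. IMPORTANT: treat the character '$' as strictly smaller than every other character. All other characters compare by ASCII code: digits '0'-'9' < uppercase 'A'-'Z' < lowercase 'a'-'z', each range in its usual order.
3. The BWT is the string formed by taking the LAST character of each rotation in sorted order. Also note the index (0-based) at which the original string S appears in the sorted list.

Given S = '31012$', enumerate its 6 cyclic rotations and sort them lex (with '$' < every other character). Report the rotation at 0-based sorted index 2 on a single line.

Answer: 1012$3

Derivation:
All 6 rotations (rotation i = S[i:]+S[:i]):
  rot[0] = 31012$
  rot[1] = 1012$3
  rot[2] = 012$31
  rot[3] = 12$310
  rot[4] = 2$3101
  rot[5] = $31012
Sorted (with $ < everything):
  sorted[0] = $31012
  sorted[1] = 012$31
  sorted[2] = 1012$3
  sorted[3] = 12$310
  sorted[4] = 2$3101
  sorted[5] = 31012$
sorted[2] = 1012$3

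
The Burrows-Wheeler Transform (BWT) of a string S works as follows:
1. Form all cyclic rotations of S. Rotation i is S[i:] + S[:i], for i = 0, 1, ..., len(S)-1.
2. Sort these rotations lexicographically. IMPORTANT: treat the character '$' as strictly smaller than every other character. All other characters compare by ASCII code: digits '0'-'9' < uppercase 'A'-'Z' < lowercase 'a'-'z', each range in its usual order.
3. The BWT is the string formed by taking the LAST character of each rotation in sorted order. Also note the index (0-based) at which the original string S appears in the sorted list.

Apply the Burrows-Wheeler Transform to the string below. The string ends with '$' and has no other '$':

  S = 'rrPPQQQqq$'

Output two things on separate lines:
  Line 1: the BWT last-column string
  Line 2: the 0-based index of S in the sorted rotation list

All 10 rotations (rotation i = S[i:]+S[:i]):
  rot[0] = rrPPQQQqq$
  rot[1] = rPPQQQqq$r
  rot[2] = PPQQQqq$rr
  rot[3] = PQQQqq$rrP
  rot[4] = QQQqq$rrPP
  rot[5] = QQqq$rrPPQ
  rot[6] = Qqq$rrPPQQ
  rot[7] = qq$rrPPQQQ
  rot[8] = q$rrPPQQQq
  rot[9] = $rrPPQQQqq
Sorted (with $ < everything):
  sorted[0] = $rrPPQQQqq  (last char: 'q')
  sorted[1] = PPQQQqq$rr  (last char: 'r')
  sorted[2] = PQQQqq$rrP  (last char: 'P')
  sorted[3] = QQQqq$rrPP  (last char: 'P')
  sorted[4] = QQqq$rrPPQ  (last char: 'Q')
  sorted[5] = Qqq$rrPPQQ  (last char: 'Q')
  sorted[6] = q$rrPPQQQq  (last char: 'q')
  sorted[7] = qq$rrPPQQQ  (last char: 'Q')
  sorted[8] = rPPQQQqq$r  (last char: 'r')
  sorted[9] = rrPPQQQqq$  (last char: '$')
Last column: qrPPQQqQr$
Original string S is at sorted index 9

Answer: qrPPQQqQr$
9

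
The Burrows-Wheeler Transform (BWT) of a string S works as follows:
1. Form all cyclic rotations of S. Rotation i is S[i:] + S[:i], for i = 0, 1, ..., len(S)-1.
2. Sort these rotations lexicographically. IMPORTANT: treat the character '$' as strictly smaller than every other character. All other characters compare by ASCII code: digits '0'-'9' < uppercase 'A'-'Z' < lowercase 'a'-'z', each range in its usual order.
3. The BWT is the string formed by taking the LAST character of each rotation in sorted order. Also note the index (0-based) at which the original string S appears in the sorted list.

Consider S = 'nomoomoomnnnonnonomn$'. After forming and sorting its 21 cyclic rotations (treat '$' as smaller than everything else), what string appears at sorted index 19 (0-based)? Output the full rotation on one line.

Answer: oomnnnonnonomn$nomoom

Derivation:
All 21 rotations (rotation i = S[i:]+S[:i]):
  rot[0] = nomoomoomnnnonnonomn$
  rot[1] = omoomoomnnnonnonomn$n
  rot[2] = moomoomnnnonnonomn$no
  rot[3] = oomoomnnnonnonomn$nom
  rot[4] = omoomnnnonnonomn$nomo
  rot[5] = moomnnnonnonomn$nomoo
  rot[6] = oomnnnonnonomn$nomoom
  rot[7] = omnnnonnonomn$nomoomo
  rot[8] = mnnnonnonomn$nomoomoo
  rot[9] = nnnonnonomn$nomoomoom
  rot[10] = nnonnonomn$nomoomoomn
  rot[11] = nonnonomn$nomoomoomnn
  rot[12] = onnonomn$nomoomoomnnn
  rot[13] = nnonomn$nomoomoomnnno
  rot[14] = nonomn$nomoomoomnnnon
  rot[15] = onomn$nomoomoomnnnonn
  rot[16] = nomn$nomoomoomnnnonno
  rot[17] = omn$nomoomoomnnnonnon
  rot[18] = mn$nomoomoomnnnonnono
  rot[19] = n$nomoomoomnnnonnonom
  rot[20] = $nomoomoomnnnonnonomn
Sorted (with $ < everything):
  sorted[0] = $nomoomoomnnnonnonomn
  sorted[1] = mn$nomoomoomnnnonnono
  sorted[2] = mnnnonnonomn$nomoomoo
  sorted[3] = moomnnnonnonomn$nomoo
  sorted[4] = moomoomnnnonnonomn$no
  sorted[5] = n$nomoomoomnnnonnonom
  sorted[6] = nnnonnonomn$nomoomoom
  sorted[7] = nnonnonomn$nomoomoomn
  sorted[8] = nnonomn$nomoomoomnnno
  sorted[9] = nomn$nomoomoomnnnonno
  sorted[10] = nomoomoomnnnonnonomn$
  sorted[11] = nonnonomn$nomoomoomnn
  sorted[12] = nonomn$nomoomoomnnnon
  sorted[13] = omn$nomoomoomnnnonnon
  sorted[14] = omnnnonnonomn$nomoomo
  sorted[15] = omoomnnnonnonomn$nomo
  sorted[16] = omoomoomnnnonnonomn$n
  sorted[17] = onnonomn$nomoomoomnnn
  sorted[18] = onomn$nomoomoomnnnonn
  sorted[19] = oomnnnonnonomn$nomoom
  sorted[20] = oomoomnnnonnonomn$nom
sorted[19] = oomnnnonnonomn$nomoom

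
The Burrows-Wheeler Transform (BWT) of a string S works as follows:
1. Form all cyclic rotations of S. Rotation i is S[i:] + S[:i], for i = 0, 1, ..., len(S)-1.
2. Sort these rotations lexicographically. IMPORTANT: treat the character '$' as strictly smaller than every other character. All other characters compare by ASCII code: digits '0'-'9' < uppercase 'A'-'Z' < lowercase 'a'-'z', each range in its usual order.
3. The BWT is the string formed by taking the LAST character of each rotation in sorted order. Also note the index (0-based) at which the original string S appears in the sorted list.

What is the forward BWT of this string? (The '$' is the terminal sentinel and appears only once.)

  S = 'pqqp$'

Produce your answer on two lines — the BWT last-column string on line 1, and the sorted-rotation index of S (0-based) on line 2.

All 5 rotations (rotation i = S[i:]+S[:i]):
  rot[0] = pqqp$
  rot[1] = qqp$p
  rot[2] = qp$pq
  rot[3] = p$pqq
  rot[4] = $pqqp
Sorted (with $ < everything):
  sorted[0] = $pqqp  (last char: 'p')
  sorted[1] = p$pqq  (last char: 'q')
  sorted[2] = pqqp$  (last char: '$')
  sorted[3] = qp$pq  (last char: 'q')
  sorted[4] = qqp$p  (last char: 'p')
Last column: pq$qp
Original string S is at sorted index 2

Answer: pq$qp
2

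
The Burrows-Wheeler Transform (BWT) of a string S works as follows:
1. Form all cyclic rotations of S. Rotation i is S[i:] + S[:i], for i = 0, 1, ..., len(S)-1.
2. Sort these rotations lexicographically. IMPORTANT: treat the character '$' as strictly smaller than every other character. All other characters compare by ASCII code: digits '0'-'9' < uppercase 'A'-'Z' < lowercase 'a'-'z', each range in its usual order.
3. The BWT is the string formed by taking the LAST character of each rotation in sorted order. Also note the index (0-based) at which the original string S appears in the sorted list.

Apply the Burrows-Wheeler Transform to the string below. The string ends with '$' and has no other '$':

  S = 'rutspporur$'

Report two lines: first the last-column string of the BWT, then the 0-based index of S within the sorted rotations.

Answer: rppsuo$turr
6

Derivation:
All 11 rotations (rotation i = S[i:]+S[:i]):
  rot[0] = rutspporur$
  rot[1] = utspporur$r
  rot[2] = tspporur$ru
  rot[3] = spporur$rut
  rot[4] = pporur$ruts
  rot[5] = porur$rutsp
  rot[6] = orur$rutspp
  rot[7] = rur$rutsppo
  rot[8] = ur$rutsppor
  rot[9] = r$rutspporu
  rot[10] = $rutspporur
Sorted (with $ < everything):
  sorted[0] = $rutspporur  (last char: 'r')
  sorted[1] = orur$rutspp  (last char: 'p')
  sorted[2] = porur$rutsp  (last char: 'p')
  sorted[3] = pporur$ruts  (last char: 's')
  sorted[4] = r$rutspporu  (last char: 'u')
  sorted[5] = rur$rutsppo  (last char: 'o')
  sorted[6] = rutspporur$  (last char: '$')
  sorted[7] = spporur$rut  (last char: 't')
  sorted[8] = tspporur$ru  (last char: 'u')
  sorted[9] = ur$rutsppor  (last char: 'r')
  sorted[10] = utspporur$r  (last char: 'r')
Last column: rppsuo$turr
Original string S is at sorted index 6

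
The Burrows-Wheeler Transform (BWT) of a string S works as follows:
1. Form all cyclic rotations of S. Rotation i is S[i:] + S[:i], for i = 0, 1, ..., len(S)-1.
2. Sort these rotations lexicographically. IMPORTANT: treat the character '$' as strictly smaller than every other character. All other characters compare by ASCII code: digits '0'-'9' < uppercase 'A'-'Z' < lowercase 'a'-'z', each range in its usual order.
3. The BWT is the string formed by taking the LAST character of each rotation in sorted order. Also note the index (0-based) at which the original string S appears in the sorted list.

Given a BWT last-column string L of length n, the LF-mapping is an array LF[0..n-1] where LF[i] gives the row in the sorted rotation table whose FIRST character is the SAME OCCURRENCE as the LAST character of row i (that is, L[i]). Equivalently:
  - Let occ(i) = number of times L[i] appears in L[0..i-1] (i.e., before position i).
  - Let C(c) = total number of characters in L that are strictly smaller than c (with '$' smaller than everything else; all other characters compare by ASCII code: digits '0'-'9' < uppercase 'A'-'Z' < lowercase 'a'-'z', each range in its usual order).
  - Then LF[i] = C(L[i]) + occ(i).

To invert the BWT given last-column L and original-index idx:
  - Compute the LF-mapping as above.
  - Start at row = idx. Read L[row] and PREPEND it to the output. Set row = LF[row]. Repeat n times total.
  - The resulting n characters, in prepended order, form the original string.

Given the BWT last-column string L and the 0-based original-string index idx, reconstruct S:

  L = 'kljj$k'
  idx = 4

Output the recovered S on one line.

LF mapping: 3 5 1 2 0 4
Walk LF starting at row 4, prepending L[row]:
  step 1: row=4, L[4]='$', prepend. Next row=LF[4]=0
  step 2: row=0, L[0]='k', prepend. Next row=LF[0]=3
  step 3: row=3, L[3]='j', prepend. Next row=LF[3]=2
  step 4: row=2, L[2]='j', prepend. Next row=LF[2]=1
  step 5: row=1, L[1]='l', prepend. Next row=LF[1]=5
  step 6: row=5, L[5]='k', prepend. Next row=LF[5]=4
Reversed output: kljjk$

Answer: kljjk$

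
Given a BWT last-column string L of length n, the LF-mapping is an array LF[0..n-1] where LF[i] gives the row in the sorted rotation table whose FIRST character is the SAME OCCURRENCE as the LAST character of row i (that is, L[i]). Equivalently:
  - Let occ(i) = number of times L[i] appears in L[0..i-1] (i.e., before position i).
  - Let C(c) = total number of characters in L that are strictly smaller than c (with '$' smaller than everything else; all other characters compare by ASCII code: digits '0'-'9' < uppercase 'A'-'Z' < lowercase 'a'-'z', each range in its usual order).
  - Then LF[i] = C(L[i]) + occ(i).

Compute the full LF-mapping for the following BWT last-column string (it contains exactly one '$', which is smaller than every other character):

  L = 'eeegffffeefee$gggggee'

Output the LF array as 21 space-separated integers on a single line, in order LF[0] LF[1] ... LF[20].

Answer: 1 2 3 15 10 11 12 13 4 5 14 6 7 0 16 17 18 19 20 8 9

Derivation:
Char counts: '$':1, 'e':9, 'f':5, 'g':6
C (first-col start): C('$')=0, C('e')=1, C('f')=10, C('g')=15
L[0]='e': occ=0, LF[0]=C('e')+0=1+0=1
L[1]='e': occ=1, LF[1]=C('e')+1=1+1=2
L[2]='e': occ=2, LF[2]=C('e')+2=1+2=3
L[3]='g': occ=0, LF[3]=C('g')+0=15+0=15
L[4]='f': occ=0, LF[4]=C('f')+0=10+0=10
L[5]='f': occ=1, LF[5]=C('f')+1=10+1=11
L[6]='f': occ=2, LF[6]=C('f')+2=10+2=12
L[7]='f': occ=3, LF[7]=C('f')+3=10+3=13
L[8]='e': occ=3, LF[8]=C('e')+3=1+3=4
L[9]='e': occ=4, LF[9]=C('e')+4=1+4=5
L[10]='f': occ=4, LF[10]=C('f')+4=10+4=14
L[11]='e': occ=5, LF[11]=C('e')+5=1+5=6
L[12]='e': occ=6, LF[12]=C('e')+6=1+6=7
L[13]='$': occ=0, LF[13]=C('$')+0=0+0=0
L[14]='g': occ=1, LF[14]=C('g')+1=15+1=16
L[15]='g': occ=2, LF[15]=C('g')+2=15+2=17
L[16]='g': occ=3, LF[16]=C('g')+3=15+3=18
L[17]='g': occ=4, LF[17]=C('g')+4=15+4=19
L[18]='g': occ=5, LF[18]=C('g')+5=15+5=20
L[19]='e': occ=7, LF[19]=C('e')+7=1+7=8
L[20]='e': occ=8, LF[20]=C('e')+8=1+8=9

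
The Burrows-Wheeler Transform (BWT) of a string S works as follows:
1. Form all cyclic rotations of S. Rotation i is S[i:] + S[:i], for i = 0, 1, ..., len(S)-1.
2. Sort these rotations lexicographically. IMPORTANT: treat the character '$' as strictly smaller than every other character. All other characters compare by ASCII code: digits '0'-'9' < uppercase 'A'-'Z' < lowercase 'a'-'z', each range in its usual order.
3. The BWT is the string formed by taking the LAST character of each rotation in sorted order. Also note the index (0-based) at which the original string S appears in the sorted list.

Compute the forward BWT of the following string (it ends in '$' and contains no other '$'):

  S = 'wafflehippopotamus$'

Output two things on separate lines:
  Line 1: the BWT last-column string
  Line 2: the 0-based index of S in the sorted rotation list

All 19 rotations (rotation i = S[i:]+S[:i]):
  rot[0] = wafflehippopotamus$
  rot[1] = afflehippopotamus$w
  rot[2] = fflehippopotamus$wa
  rot[3] = flehippopotamus$waf
  rot[4] = lehippopotamus$waff
  rot[5] = ehippopotamus$waffl
  rot[6] = hippopotamus$waffle
  rot[7] = ippopotamus$waffleh
  rot[8] = ppopotamus$wafflehi
  rot[9] = popotamus$wafflehip
  rot[10] = opotamus$wafflehipp
  rot[11] = potamus$wafflehippo
  rot[12] = otamus$wafflehippop
  rot[13] = tamus$wafflehippopo
  rot[14] = amus$wafflehippopot
  rot[15] = mus$wafflehippopota
  rot[16] = us$wafflehippopotam
  rot[17] = s$wafflehippopotamu
  rot[18] = $wafflehippopotamus
Sorted (with $ < everything):
  sorted[0] = $wafflehippopotamus  (last char: 's')
  sorted[1] = afflehippopotamus$w  (last char: 'w')
  sorted[2] = amus$wafflehippopot  (last char: 't')
  sorted[3] = ehippopotamus$waffl  (last char: 'l')
  sorted[4] = fflehippopotamus$wa  (last char: 'a')
  sorted[5] = flehippopotamus$waf  (last char: 'f')
  sorted[6] = hippopotamus$waffle  (last char: 'e')
  sorted[7] = ippopotamus$waffleh  (last char: 'h')
  sorted[8] = lehippopotamus$waff  (last char: 'f')
  sorted[9] = mus$wafflehippopota  (last char: 'a')
  sorted[10] = opotamus$wafflehipp  (last char: 'p')
  sorted[11] = otamus$wafflehippop  (last char: 'p')
  sorted[12] = popotamus$wafflehip  (last char: 'p')
  sorted[13] = potamus$wafflehippo  (last char: 'o')
  sorted[14] = ppopotamus$wafflehi  (last char: 'i')
  sorted[15] = s$wafflehippopotamu  (last char: 'u')
  sorted[16] = tamus$wafflehippopo  (last char: 'o')
  sorted[17] = us$wafflehippopotam  (last char: 'm')
  sorted[18] = wafflehippopotamus$  (last char: '$')
Last column: swtlafehfapppoiuom$
Original string S is at sorted index 18

Answer: swtlafehfapppoiuom$
18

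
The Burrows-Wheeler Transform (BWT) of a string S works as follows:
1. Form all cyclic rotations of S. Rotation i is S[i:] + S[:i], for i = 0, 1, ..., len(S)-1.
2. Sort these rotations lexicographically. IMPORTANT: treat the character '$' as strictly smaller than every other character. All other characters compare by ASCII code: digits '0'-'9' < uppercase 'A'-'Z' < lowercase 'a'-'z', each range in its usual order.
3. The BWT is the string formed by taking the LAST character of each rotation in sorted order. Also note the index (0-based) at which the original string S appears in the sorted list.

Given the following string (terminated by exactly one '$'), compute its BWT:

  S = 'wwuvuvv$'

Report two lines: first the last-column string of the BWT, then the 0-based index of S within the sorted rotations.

All 8 rotations (rotation i = S[i:]+S[:i]):
  rot[0] = wwuvuvv$
  rot[1] = wuvuvv$w
  rot[2] = uvuvv$ww
  rot[3] = vuvv$wwu
  rot[4] = uvv$wwuv
  rot[5] = vv$wwuvu
  rot[6] = v$wwuvuv
  rot[7] = $wwuvuvv
Sorted (with $ < everything):
  sorted[0] = $wwuvuvv  (last char: 'v')
  sorted[1] = uvuvv$ww  (last char: 'w')
  sorted[2] = uvv$wwuv  (last char: 'v')
  sorted[3] = v$wwuvuv  (last char: 'v')
  sorted[4] = vuvv$wwu  (last char: 'u')
  sorted[5] = vv$wwuvu  (last char: 'u')
  sorted[6] = wuvuvv$w  (last char: 'w')
  sorted[7] = wwuvuvv$  (last char: '$')
Last column: vwvvuuw$
Original string S is at sorted index 7

Answer: vwvvuuw$
7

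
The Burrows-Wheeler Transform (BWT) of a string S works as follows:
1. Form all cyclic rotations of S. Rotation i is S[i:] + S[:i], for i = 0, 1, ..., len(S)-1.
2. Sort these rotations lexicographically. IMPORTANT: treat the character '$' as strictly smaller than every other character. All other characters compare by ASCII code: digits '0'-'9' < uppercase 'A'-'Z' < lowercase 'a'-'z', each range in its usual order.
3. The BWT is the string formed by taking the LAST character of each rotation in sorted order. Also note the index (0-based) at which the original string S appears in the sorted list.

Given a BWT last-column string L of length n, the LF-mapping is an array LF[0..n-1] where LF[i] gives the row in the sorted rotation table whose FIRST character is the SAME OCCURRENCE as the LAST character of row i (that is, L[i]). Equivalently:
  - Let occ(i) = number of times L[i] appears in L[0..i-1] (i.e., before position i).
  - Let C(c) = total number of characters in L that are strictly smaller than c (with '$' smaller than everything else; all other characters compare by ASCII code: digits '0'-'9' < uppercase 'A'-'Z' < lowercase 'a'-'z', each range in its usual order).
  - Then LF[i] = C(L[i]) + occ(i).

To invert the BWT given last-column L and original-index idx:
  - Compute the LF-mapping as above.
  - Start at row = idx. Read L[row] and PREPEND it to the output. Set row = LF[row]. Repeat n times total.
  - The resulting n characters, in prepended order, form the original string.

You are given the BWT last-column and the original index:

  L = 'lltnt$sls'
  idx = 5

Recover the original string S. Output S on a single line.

Answer: sstnltll$

Derivation:
LF mapping: 1 2 7 4 8 0 5 3 6
Walk LF starting at row 5, prepending L[row]:
  step 1: row=5, L[5]='$', prepend. Next row=LF[5]=0
  step 2: row=0, L[0]='l', prepend. Next row=LF[0]=1
  step 3: row=1, L[1]='l', prepend. Next row=LF[1]=2
  step 4: row=2, L[2]='t', prepend. Next row=LF[2]=7
  step 5: row=7, L[7]='l', prepend. Next row=LF[7]=3
  step 6: row=3, L[3]='n', prepend. Next row=LF[3]=4
  step 7: row=4, L[4]='t', prepend. Next row=LF[4]=8
  step 8: row=8, L[8]='s', prepend. Next row=LF[8]=6
  step 9: row=6, L[6]='s', prepend. Next row=LF[6]=5
Reversed output: sstnltll$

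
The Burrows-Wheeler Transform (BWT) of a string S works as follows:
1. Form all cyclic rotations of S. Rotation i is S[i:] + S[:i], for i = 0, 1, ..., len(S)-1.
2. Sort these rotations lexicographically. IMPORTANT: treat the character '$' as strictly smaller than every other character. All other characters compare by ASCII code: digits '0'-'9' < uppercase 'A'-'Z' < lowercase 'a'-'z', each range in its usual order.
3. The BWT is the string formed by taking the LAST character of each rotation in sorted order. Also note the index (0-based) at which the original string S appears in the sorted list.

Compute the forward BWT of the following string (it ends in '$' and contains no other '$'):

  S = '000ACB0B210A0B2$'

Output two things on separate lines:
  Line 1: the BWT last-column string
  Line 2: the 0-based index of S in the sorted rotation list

All 16 rotations (rotation i = S[i:]+S[:i]):
  rot[0] = 000ACB0B210A0B2$
  rot[1] = 00ACB0B210A0B2$0
  rot[2] = 0ACB0B210A0B2$00
  rot[3] = ACB0B210A0B2$000
  rot[4] = CB0B210A0B2$000A
  rot[5] = B0B210A0B2$000AC
  rot[6] = 0B210A0B2$000ACB
  rot[7] = B210A0B2$000ACB0
  rot[8] = 210A0B2$000ACB0B
  rot[9] = 10A0B2$000ACB0B2
  rot[10] = 0A0B2$000ACB0B21
  rot[11] = A0B2$000ACB0B210
  rot[12] = 0B2$000ACB0B210A
  rot[13] = B2$000ACB0B210A0
  rot[14] = 2$000ACB0B210A0B
  rot[15] = $000ACB0B210A0B2
Sorted (with $ < everything):
  sorted[0] = $000ACB0B210A0B2  (last char: '2')
  sorted[1] = 000ACB0B210A0B2$  (last char: '$')
  sorted[2] = 00ACB0B210A0B2$0  (last char: '0')
  sorted[3] = 0A0B2$000ACB0B21  (last char: '1')
  sorted[4] = 0ACB0B210A0B2$00  (last char: '0')
  sorted[5] = 0B2$000ACB0B210A  (last char: 'A')
  sorted[6] = 0B210A0B2$000ACB  (last char: 'B')
  sorted[7] = 10A0B2$000ACB0B2  (last char: '2')
  sorted[8] = 2$000ACB0B210A0B  (last char: 'B')
  sorted[9] = 210A0B2$000ACB0B  (last char: 'B')
  sorted[10] = A0B2$000ACB0B210  (last char: '0')
  sorted[11] = ACB0B210A0B2$000  (last char: '0')
  sorted[12] = B0B210A0B2$000AC  (last char: 'C')
  sorted[13] = B2$000ACB0B210A0  (last char: '0')
  sorted[14] = B210A0B2$000ACB0  (last char: '0')
  sorted[15] = CB0B210A0B2$000A  (last char: 'A')
Last column: 2$010AB2BB00C00A
Original string S is at sorted index 1

Answer: 2$010AB2BB00C00A
1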